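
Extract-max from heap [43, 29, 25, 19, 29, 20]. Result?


Max = 43
Replace root with last, heapify down
Resulting heap: [29, 29, 25, 19, 20]


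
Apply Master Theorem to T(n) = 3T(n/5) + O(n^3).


a=3, b=5, c=3. log_5(3)=0.683 < c=3. Case 3: O(n^c) = O(n^3)
Complexity: O(n^3)


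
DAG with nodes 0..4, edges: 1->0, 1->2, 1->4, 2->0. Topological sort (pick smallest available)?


Kahn's algorithm, process smallest node first
Order: [1, 2, 0, 3, 4]


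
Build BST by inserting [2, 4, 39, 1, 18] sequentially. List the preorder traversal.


Root = 2; build tree by BST insertion.
Preorder traversal: [2, 1, 4, 39, 18]


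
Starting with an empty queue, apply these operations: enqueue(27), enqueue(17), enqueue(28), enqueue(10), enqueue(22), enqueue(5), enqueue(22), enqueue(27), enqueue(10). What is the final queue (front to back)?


enqueue(27) -> [27]
enqueue(17) -> [27, 17]
enqueue(28) -> [27, 17, 28]
enqueue(10) -> [27, 17, 28, 10]
enqueue(22) -> [27, 17, 28, 10, 22]
enqueue(5) -> [27, 17, 28, 10, 22, 5]
enqueue(22) -> [27, 17, 28, 10, 22, 5, 22]
enqueue(27) -> [27, 17, 28, 10, 22, 5, 22, 27]
enqueue(10) -> [27, 17, 28, 10, 22, 5, 22, 27, 10]
Final queue (front to back): [27, 17, 28, 10, 22, 5, 22, 27, 10]


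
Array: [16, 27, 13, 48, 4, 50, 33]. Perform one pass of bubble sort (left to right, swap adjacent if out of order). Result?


After one pass: [16, 13, 27, 4, 48, 33, 50]


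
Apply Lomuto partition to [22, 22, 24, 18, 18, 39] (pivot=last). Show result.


Elements <= 39 go left of pivot.
Result: [22, 22, 24, 18, 18, 39], pivot at index 5


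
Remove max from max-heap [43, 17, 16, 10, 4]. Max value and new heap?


Max = 43
Replace root with last, heapify down
Resulting heap: [17, 10, 16, 4]


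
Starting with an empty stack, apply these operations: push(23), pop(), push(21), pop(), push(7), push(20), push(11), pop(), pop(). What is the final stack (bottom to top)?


push(23) -> [23]
pop() returns 23 -> []
push(21) -> [21]
pop() returns 21 -> []
push(7) -> [7]
push(20) -> [7, 20]
push(11) -> [7, 20, 11]
pop() returns 11 -> [7, 20]
pop() returns 20 -> [7]
Final stack (bottom to top): [7]


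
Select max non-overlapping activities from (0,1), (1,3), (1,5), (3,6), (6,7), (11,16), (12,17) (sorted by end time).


Greedy: pick earliest-ending, then skip overlaps.
Selected (5 activities): [(0, 1), (1, 3), (3, 6), (6, 7), (11, 16)]


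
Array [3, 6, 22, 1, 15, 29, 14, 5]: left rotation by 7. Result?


Left rotate by 7: [5, 3, 6, 22, 1, 15, 29, 14]


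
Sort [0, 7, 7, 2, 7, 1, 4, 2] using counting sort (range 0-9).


Count array: [1, 1, 2, 0, 1, 0, 0, 3, 0, 0]
Reconstruct: [0, 1, 2, 2, 4, 7, 7, 7]


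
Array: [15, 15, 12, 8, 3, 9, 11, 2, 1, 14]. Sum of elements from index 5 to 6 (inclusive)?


Prefix sums: [0, 15, 30, 42, 50, 53, 62, 73, 75, 76, 90]
Sum[5..6] = prefix[7] - prefix[5] = 73 - 53 = 20


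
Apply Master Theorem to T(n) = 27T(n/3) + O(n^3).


a=27, b=3, c=3. log_3(27)=3 = c=3. Case 2: O(n^c log n) = O(n^3 log n)
Complexity: O(n^3 log n)


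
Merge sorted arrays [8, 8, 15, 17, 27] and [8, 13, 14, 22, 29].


Compare heads, take smaller each step.
Merged: [8, 8, 8, 13, 14, 15, 17, 22, 27, 29]


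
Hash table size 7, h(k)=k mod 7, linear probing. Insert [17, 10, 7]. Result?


Insertions: 17->slot 3; 10->slot 4; 7->slot 0
Table: [7, None, None, 17, 10, None, None]


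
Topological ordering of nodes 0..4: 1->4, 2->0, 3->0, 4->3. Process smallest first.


Kahn's algorithm, process smallest node first
Order: [1, 2, 4, 3, 0]


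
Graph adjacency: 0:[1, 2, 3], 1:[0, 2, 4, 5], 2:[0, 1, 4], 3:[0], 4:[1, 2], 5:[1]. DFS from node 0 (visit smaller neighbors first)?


DFS stack-based: start with [0]
Visit order: [0, 1, 2, 4, 5, 3]


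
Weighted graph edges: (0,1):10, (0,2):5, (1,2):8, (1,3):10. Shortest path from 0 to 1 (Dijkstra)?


Dijkstra from 0:
Distances: {0: 0, 1: 10, 2: 5, 3: 20}
Shortest distance to 1 = 10, path = [0, 1]


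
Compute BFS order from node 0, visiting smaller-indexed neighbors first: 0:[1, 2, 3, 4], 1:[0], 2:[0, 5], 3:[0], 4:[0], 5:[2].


BFS queue: start with [0]
Visit order: [0, 1, 2, 3, 4, 5]


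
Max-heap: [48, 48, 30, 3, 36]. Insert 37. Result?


Append 37: [48, 48, 30, 3, 36, 37]
Bubble up: swap idx 5(37) with idx 2(30)
Result: [48, 48, 37, 3, 36, 30]


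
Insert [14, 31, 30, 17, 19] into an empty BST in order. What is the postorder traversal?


Root = 14; build tree by BST insertion.
Postorder traversal: [19, 17, 30, 31, 14]


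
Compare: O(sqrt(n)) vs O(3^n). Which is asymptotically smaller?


sublinear grows slower than exponential (base 3)
O(sqrt(n)) is asymptotically smaller; O(3^n) grows faster


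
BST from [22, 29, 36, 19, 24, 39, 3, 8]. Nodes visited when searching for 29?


BST root = 22
Search for 29: compare at each node
Path: [22, 29]


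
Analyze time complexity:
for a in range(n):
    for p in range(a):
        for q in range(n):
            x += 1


Per nesting level: O(n) * O(n) [triangular over a] * O(n) = O(n^3)
Complexity: O(n^3)


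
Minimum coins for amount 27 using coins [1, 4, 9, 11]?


dp[0]=0; dp[i]=1+min(dp[i-c] for c in coins)
...dp[22]=2, dp[23]=3, dp[24]=3, dp[25]=4, dp[26]=3, dp[27]=3
Minimum coins for 27 = 3


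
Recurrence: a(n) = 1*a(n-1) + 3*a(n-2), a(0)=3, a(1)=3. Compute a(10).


Build bottom-up:
...a(8)=1524, a(9)=3477, a(10)=1*3477+3*1524=8049


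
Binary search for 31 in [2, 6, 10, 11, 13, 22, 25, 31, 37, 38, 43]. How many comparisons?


Search for 31:
[0,10] mid=5 arr[5]=22
[6,10] mid=8 arr[8]=37
[6,7] mid=6 arr[6]=25
[7,7] mid=7 arr[7]=31
Total: 4 comparisons


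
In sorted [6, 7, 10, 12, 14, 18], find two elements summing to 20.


Two pointers: lo=0, hi=5
Found pair: (6, 14) summing to 20


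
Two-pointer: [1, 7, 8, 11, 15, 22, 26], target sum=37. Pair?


Two pointers: lo=0, hi=6
Found pair: (11, 26) summing to 37


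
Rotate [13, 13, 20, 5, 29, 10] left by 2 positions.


Left rotate by 2: [20, 5, 29, 10, 13, 13]


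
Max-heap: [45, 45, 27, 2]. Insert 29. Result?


Append 29: [45, 45, 27, 2, 29]
Bubble up: no swaps needed
Result: [45, 45, 27, 2, 29]


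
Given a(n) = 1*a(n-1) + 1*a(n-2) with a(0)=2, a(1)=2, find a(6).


Build bottom-up:
...a(4)=10, a(5)=16, a(6)=1*16+1*10=26


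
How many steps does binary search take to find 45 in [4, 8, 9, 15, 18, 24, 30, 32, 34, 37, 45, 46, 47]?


Search for 45:
[0,12] mid=6 arr[6]=30
[7,12] mid=9 arr[9]=37
[10,12] mid=11 arr[11]=46
[10,10] mid=10 arr[10]=45
Total: 4 comparisons


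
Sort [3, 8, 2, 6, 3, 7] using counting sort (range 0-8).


Count array: [0, 0, 1, 2, 0, 0, 1, 1, 1]
Reconstruct: [2, 3, 3, 6, 7, 8]


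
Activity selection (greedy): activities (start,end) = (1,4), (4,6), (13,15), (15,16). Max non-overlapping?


Greedy: pick earliest-ending, then skip overlaps.
Selected (4 activities): [(1, 4), (4, 6), (13, 15), (15, 16)]


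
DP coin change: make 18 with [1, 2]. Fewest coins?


dp[0]=0; dp[i]=1+min(dp[i-c] for c in coins)
...dp[13]=7, dp[14]=7, dp[15]=8, dp[16]=8, dp[17]=9, dp[18]=9
Minimum coins for 18 = 9


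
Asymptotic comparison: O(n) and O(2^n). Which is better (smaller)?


linear grows slower than exponential
O(n) is asymptotically smaller; O(2^n) grows faster


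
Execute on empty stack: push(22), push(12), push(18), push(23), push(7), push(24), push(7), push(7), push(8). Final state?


push(22) -> [22]
push(12) -> [22, 12]
push(18) -> [22, 12, 18]
push(23) -> [22, 12, 18, 23]
push(7) -> [22, 12, 18, 23, 7]
push(24) -> [22, 12, 18, 23, 7, 24]
push(7) -> [22, 12, 18, 23, 7, 24, 7]
push(7) -> [22, 12, 18, 23, 7, 24, 7, 7]
push(8) -> [22, 12, 18, 23, 7, 24, 7, 7, 8]
Final stack (bottom to top): [22, 12, 18, 23, 7, 24, 7, 7, 8]


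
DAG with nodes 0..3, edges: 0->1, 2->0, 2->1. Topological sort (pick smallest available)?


Kahn's algorithm, process smallest node first
Order: [2, 0, 1, 3]


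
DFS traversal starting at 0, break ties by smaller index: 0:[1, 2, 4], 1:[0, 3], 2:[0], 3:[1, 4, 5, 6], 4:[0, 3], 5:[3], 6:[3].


DFS stack-based: start with [0]
Visit order: [0, 1, 3, 4, 5, 6, 2]


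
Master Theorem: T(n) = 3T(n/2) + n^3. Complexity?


a=3, b=2, c=3. log_2(3)=1.585 < c=3. Case 3: O(n^c) = O(n^3)
Complexity: O(n^3)


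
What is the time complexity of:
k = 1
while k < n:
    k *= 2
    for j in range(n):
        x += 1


Per nesting level: O(log n) * O(n) = O(n log n)
Complexity: O(n log n)


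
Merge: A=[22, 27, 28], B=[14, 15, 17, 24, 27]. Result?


Compare heads, take smaller each step.
Merged: [14, 15, 17, 22, 24, 27, 27, 28]


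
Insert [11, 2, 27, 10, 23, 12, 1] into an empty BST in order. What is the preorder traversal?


Root = 11; build tree by BST insertion.
Preorder traversal: [11, 2, 1, 10, 27, 23, 12]


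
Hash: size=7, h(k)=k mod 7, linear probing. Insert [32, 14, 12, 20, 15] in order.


Insertions: 32->slot 4; 14->slot 0; 12->slot 5; 20->slot 6; 15->slot 1
Table: [14, 15, None, None, 32, 12, 20]


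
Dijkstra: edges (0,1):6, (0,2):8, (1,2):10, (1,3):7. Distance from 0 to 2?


Dijkstra from 0:
Distances: {0: 0, 1: 6, 2: 8, 3: 13}
Shortest distance to 2 = 8, path = [0, 2]


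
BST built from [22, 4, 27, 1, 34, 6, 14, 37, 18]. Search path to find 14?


BST root = 22
Search for 14: compare at each node
Path: [22, 4, 6, 14]


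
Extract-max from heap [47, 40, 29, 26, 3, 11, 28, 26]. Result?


Max = 47
Replace root with last, heapify down
Resulting heap: [40, 26, 29, 26, 3, 11, 28]


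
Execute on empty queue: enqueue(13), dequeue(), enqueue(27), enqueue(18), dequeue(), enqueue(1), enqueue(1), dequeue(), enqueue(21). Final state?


enqueue(13) -> [13]
dequeue() returns 13 -> []
enqueue(27) -> [27]
enqueue(18) -> [27, 18]
dequeue() returns 27 -> [18]
enqueue(1) -> [18, 1]
enqueue(1) -> [18, 1, 1]
dequeue() returns 18 -> [1, 1]
enqueue(21) -> [1, 1, 21]
Final queue (front to back): [1, 1, 21]


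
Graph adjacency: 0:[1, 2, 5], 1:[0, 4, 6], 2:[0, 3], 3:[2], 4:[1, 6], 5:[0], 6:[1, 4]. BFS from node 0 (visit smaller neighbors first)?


BFS queue: start with [0]
Visit order: [0, 1, 2, 5, 4, 6, 3]


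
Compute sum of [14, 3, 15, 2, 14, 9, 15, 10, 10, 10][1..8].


Prefix sums: [0, 14, 17, 32, 34, 48, 57, 72, 82, 92, 102]
Sum[1..8] = prefix[9] - prefix[1] = 92 - 14 = 78


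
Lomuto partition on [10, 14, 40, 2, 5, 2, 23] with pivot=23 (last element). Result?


Elements <= 23 go left of pivot.
Result: [10, 14, 2, 5, 2, 23, 40], pivot at index 5


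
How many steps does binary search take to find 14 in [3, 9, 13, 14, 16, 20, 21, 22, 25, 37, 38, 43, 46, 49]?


Search for 14:
[0,13] mid=6 arr[6]=21
[0,5] mid=2 arr[2]=13
[3,5] mid=4 arr[4]=16
[3,3] mid=3 arr[3]=14
Total: 4 comparisons


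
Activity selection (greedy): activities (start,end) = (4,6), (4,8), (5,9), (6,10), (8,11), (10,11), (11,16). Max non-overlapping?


Greedy: pick earliest-ending, then skip overlaps.
Selected (4 activities): [(4, 6), (6, 10), (10, 11), (11, 16)]


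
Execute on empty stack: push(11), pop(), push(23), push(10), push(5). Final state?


push(11) -> [11]
pop() returns 11 -> []
push(23) -> [23]
push(10) -> [23, 10]
push(5) -> [23, 10, 5]
Final stack (bottom to top): [23, 10, 5]


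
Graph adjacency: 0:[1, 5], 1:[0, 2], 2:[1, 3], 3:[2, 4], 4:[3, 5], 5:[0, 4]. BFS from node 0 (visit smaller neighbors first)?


BFS queue: start with [0]
Visit order: [0, 1, 5, 2, 4, 3]


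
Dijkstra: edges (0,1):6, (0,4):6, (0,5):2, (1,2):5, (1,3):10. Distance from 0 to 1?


Dijkstra from 0:
Distances: {0: 0, 1: 6, 2: 11, 3: 16, 4: 6, 5: 2}
Shortest distance to 1 = 6, path = [0, 1]


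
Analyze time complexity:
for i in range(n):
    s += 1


Per nesting level: O(n) = O(n)
Complexity: O(n)


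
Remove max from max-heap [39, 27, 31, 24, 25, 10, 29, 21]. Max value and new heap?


Max = 39
Replace root with last, heapify down
Resulting heap: [31, 27, 29, 24, 25, 10, 21]


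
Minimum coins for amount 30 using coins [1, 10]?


dp[0]=0; dp[i]=1+min(dp[i-c] for c in coins)
...dp[25]=7, dp[26]=8, dp[27]=9, dp[28]=10, dp[29]=11, dp[30]=3
Minimum coins for 30 = 3


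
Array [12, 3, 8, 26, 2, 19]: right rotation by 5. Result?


Right rotate by 5: [3, 8, 26, 2, 19, 12]


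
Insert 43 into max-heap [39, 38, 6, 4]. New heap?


Append 43: [39, 38, 6, 4, 43]
Bubble up: swap idx 4(43) with idx 1(38); swap idx 1(43) with idx 0(39)
Result: [43, 39, 6, 4, 38]


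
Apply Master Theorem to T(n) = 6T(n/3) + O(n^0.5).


a=6, b=3, c=0.5. log_3(6)=1.631 > c=0.5. Case 1: O(n^log_b(a)) = O(n^1.631)
Complexity: O(n^1.631)


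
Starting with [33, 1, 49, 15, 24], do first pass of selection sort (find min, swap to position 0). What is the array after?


After one pass: [1, 33, 49, 15, 24]


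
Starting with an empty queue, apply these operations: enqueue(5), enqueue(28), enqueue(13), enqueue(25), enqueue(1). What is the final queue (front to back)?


enqueue(5) -> [5]
enqueue(28) -> [5, 28]
enqueue(13) -> [5, 28, 13]
enqueue(25) -> [5, 28, 13, 25]
enqueue(1) -> [5, 28, 13, 25, 1]
Final queue (front to back): [5, 28, 13, 25, 1]


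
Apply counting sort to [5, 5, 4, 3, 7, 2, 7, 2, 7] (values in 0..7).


Count array: [0, 0, 2, 1, 1, 2, 0, 3]
Reconstruct: [2, 2, 3, 4, 5, 5, 7, 7, 7]


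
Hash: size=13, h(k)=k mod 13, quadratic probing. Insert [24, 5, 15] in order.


Insertions: 24->slot 11; 5->slot 5; 15->slot 2
Table: [None, None, 15, None, None, 5, None, None, None, None, None, 24, None]


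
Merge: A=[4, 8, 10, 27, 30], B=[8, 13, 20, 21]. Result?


Compare heads, take smaller each step.
Merged: [4, 8, 8, 10, 13, 20, 21, 27, 30]


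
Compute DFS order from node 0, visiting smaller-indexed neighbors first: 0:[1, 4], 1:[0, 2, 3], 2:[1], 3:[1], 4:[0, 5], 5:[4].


DFS stack-based: start with [0]
Visit order: [0, 1, 2, 3, 4, 5]


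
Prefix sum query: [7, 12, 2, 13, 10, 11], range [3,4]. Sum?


Prefix sums: [0, 7, 19, 21, 34, 44, 55]
Sum[3..4] = prefix[5] - prefix[3] = 44 - 21 = 23


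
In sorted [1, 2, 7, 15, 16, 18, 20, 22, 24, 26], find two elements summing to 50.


Two pointers: lo=0, hi=9
Found pair: (24, 26) summing to 50


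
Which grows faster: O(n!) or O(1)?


constant grows slower than factorial
O(1) is asymptotically smaller; O(n!) grows faster


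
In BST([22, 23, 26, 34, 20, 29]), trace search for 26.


BST root = 22
Search for 26: compare at each node
Path: [22, 23, 26]


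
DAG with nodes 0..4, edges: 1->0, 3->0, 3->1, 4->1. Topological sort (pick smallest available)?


Kahn's algorithm, process smallest node first
Order: [2, 3, 4, 1, 0]


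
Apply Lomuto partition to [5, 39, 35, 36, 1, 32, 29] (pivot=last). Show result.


Elements <= 29 go left of pivot.
Result: [5, 1, 29, 36, 39, 32, 35], pivot at index 2


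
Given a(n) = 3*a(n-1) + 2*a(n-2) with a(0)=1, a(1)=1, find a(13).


Build bottom-up:
...a(11)=442961, a(12)=1577629, a(13)=3*1577629+2*442961=5618809


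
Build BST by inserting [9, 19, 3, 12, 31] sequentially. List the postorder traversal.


Root = 9; build tree by BST insertion.
Postorder traversal: [3, 12, 31, 19, 9]


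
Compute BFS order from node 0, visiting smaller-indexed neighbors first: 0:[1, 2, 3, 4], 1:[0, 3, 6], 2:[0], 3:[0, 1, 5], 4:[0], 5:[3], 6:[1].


BFS queue: start with [0]
Visit order: [0, 1, 2, 3, 4, 6, 5]


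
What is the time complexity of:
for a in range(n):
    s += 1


Per nesting level: O(n) = O(n)
Complexity: O(n)


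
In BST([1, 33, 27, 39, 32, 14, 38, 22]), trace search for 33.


BST root = 1
Search for 33: compare at each node
Path: [1, 33]


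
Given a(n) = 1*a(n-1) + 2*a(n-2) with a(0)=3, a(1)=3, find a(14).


Build bottom-up:
...a(12)=8193, a(13)=16383, a(14)=1*16383+2*8193=32769


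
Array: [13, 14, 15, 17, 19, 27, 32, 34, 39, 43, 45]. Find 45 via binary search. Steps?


Search for 45:
[0,10] mid=5 arr[5]=27
[6,10] mid=8 arr[8]=39
[9,10] mid=9 arr[9]=43
[10,10] mid=10 arr[10]=45
Total: 4 comparisons


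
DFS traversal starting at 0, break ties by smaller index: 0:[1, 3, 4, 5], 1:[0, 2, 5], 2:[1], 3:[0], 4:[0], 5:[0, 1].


DFS stack-based: start with [0]
Visit order: [0, 1, 2, 5, 3, 4]


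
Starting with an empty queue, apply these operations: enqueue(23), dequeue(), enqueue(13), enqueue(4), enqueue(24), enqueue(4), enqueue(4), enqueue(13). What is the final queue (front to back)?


enqueue(23) -> [23]
dequeue() returns 23 -> []
enqueue(13) -> [13]
enqueue(4) -> [13, 4]
enqueue(24) -> [13, 4, 24]
enqueue(4) -> [13, 4, 24, 4]
enqueue(4) -> [13, 4, 24, 4, 4]
enqueue(13) -> [13, 4, 24, 4, 4, 13]
Final queue (front to back): [13, 4, 24, 4, 4, 13]


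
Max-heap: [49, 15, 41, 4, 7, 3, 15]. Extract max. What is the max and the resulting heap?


Max = 49
Replace root with last, heapify down
Resulting heap: [41, 15, 15, 4, 7, 3]


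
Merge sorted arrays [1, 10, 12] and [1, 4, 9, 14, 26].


Compare heads, take smaller each step.
Merged: [1, 1, 4, 9, 10, 12, 14, 26]


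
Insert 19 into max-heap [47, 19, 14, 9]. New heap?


Append 19: [47, 19, 14, 9, 19]
Bubble up: no swaps needed
Result: [47, 19, 14, 9, 19]


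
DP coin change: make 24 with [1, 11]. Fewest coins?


dp[0]=0; dp[i]=1+min(dp[i-c] for c in coins)
...dp[19]=9, dp[20]=10, dp[21]=11, dp[22]=2, dp[23]=3, dp[24]=4
Minimum coins for 24 = 4


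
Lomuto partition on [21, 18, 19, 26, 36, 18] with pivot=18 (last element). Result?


Elements <= 18 go left of pivot.
Result: [18, 18, 19, 26, 36, 21], pivot at index 1


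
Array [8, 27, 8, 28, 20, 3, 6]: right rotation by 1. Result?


Right rotate by 1: [6, 8, 27, 8, 28, 20, 3]


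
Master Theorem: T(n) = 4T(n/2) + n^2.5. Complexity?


a=4, b=2, c=2.5. log_2(4)=2 < c=2.5. Case 3: O(n^c) = O(n^2.500)
Complexity: O(n^2.500)


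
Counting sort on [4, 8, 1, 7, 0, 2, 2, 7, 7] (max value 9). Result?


Count array: [1, 1, 2, 0, 1, 0, 0, 3, 1, 0]
Reconstruct: [0, 1, 2, 2, 4, 7, 7, 7, 8]


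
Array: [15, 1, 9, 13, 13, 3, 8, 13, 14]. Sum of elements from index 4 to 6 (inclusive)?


Prefix sums: [0, 15, 16, 25, 38, 51, 54, 62, 75, 89]
Sum[4..6] = prefix[7] - prefix[4] = 62 - 38 = 24


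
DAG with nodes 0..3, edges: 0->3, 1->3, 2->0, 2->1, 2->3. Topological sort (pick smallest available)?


Kahn's algorithm, process smallest node first
Order: [2, 0, 1, 3]


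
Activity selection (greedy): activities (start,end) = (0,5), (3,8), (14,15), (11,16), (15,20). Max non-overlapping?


Greedy: pick earliest-ending, then skip overlaps.
Selected (3 activities): [(0, 5), (14, 15), (15, 20)]


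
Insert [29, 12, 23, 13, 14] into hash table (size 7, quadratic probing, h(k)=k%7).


Insertions: 29->slot 1; 12->slot 5; 23->slot 2; 13->slot 6; 14->slot 0
Table: [14, 29, 23, None, None, 12, 13]


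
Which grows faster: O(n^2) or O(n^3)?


quadratic grows slower than cubic
O(n^2) is asymptotically smaller; O(n^3) grows faster


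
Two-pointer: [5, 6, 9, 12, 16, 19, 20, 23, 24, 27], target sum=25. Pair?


Two pointers: lo=0, hi=9
Found pair: (5, 20) summing to 25


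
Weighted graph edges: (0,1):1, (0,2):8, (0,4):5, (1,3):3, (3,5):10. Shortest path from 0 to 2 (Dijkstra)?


Dijkstra from 0:
Distances: {0: 0, 1: 1, 2: 8, 3: 4, 4: 5, 5: 14}
Shortest distance to 2 = 8, path = [0, 2]


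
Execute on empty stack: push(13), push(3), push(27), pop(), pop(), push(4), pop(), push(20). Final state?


push(13) -> [13]
push(3) -> [13, 3]
push(27) -> [13, 3, 27]
pop() returns 27 -> [13, 3]
pop() returns 3 -> [13]
push(4) -> [13, 4]
pop() returns 4 -> [13]
push(20) -> [13, 20]
Final stack (bottom to top): [13, 20]


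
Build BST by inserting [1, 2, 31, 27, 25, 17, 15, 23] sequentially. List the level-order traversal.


Root = 1; build tree by BST insertion.
Level-Order traversal: [1, 2, 31, 27, 25, 17, 15, 23]


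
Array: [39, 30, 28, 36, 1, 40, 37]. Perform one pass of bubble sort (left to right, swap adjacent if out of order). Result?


After one pass: [30, 28, 36, 1, 39, 37, 40]


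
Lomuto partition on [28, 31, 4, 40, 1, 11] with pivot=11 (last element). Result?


Elements <= 11 go left of pivot.
Result: [4, 1, 11, 40, 31, 28], pivot at index 2


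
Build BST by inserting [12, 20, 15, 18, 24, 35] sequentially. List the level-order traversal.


Root = 12; build tree by BST insertion.
Level-Order traversal: [12, 20, 15, 24, 18, 35]


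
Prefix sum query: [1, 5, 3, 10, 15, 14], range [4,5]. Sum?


Prefix sums: [0, 1, 6, 9, 19, 34, 48]
Sum[4..5] = prefix[6] - prefix[4] = 48 - 19 = 29


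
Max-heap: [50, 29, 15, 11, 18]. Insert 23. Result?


Append 23: [50, 29, 15, 11, 18, 23]
Bubble up: swap idx 5(23) with idx 2(15)
Result: [50, 29, 23, 11, 18, 15]


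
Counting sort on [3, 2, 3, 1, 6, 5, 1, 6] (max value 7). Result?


Count array: [0, 2, 1, 2, 0, 1, 2, 0]
Reconstruct: [1, 1, 2, 3, 3, 5, 6, 6]


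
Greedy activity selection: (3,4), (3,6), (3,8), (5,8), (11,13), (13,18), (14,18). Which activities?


Greedy: pick earliest-ending, then skip overlaps.
Selected (4 activities): [(3, 4), (5, 8), (11, 13), (13, 18)]


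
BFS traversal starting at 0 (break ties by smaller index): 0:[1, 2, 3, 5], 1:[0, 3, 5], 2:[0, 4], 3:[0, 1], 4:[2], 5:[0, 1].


BFS queue: start with [0]
Visit order: [0, 1, 2, 3, 5, 4]


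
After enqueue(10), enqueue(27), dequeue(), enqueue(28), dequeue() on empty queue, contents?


enqueue(10) -> [10]
enqueue(27) -> [10, 27]
dequeue() returns 10 -> [27]
enqueue(28) -> [27, 28]
dequeue() returns 27 -> [28]
Final queue (front to back): [28]


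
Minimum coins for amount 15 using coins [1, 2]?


dp[0]=0; dp[i]=1+min(dp[i-c] for c in coins)
...dp[10]=5, dp[11]=6, dp[12]=6, dp[13]=7, dp[14]=7, dp[15]=8
Minimum coins for 15 = 8


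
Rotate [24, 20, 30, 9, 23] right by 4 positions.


Right rotate by 4: [20, 30, 9, 23, 24]


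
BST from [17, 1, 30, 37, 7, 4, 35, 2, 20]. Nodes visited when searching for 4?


BST root = 17
Search for 4: compare at each node
Path: [17, 1, 7, 4]


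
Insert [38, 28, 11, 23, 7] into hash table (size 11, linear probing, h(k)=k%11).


Insertions: 38->slot 5; 28->slot 6; 11->slot 0; 23->slot 1; 7->slot 7
Table: [11, 23, None, None, None, 38, 28, 7, None, None, None]


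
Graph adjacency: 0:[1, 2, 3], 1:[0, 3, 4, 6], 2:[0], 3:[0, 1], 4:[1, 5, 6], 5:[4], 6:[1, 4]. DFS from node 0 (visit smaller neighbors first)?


DFS stack-based: start with [0]
Visit order: [0, 1, 3, 4, 5, 6, 2]


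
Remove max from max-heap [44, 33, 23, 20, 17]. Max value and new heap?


Max = 44
Replace root with last, heapify down
Resulting heap: [33, 20, 23, 17]


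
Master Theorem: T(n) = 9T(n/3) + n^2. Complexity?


a=9, b=3, c=2. log_3(9)=2 = c=2. Case 2: O(n^c log n) = O(n^2 log n)
Complexity: O(n^2 log n)


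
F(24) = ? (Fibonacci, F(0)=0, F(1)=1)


F(n)=F(n-1)+F(n-2)
...F(22)=17711, F(23)=28657, F(24)=46368


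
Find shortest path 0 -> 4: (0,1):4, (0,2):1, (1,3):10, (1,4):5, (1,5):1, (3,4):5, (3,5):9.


Dijkstra from 0:
Distances: {0: 0, 1: 4, 2: 1, 3: 14, 4: 9, 5: 5}
Shortest distance to 4 = 9, path = [0, 1, 4]


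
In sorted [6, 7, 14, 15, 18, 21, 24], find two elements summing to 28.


Two pointers: lo=0, hi=6
Found pair: (7, 21) summing to 28


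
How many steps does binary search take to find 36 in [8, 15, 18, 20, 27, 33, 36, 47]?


Search for 36:
[0,7] mid=3 arr[3]=20
[4,7] mid=5 arr[5]=33
[6,7] mid=6 arr[6]=36
Total: 3 comparisons


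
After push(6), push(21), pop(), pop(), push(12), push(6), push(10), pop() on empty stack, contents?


push(6) -> [6]
push(21) -> [6, 21]
pop() returns 21 -> [6]
pop() returns 6 -> []
push(12) -> [12]
push(6) -> [12, 6]
push(10) -> [12, 6, 10]
pop() returns 10 -> [12, 6]
Final stack (bottom to top): [12, 6]


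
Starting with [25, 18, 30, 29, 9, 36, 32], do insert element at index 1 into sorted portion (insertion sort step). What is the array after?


After one pass: [18, 25, 30, 29, 9, 36, 32]


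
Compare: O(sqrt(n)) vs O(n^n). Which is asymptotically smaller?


sublinear grows slower than n^n
O(sqrt(n)) is asymptotically smaller; O(n^n) grows faster


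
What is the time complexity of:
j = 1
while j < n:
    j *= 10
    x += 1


Per nesting level: O(log n) = O(log n)
Complexity: O(log n)


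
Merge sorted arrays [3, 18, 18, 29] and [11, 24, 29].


Compare heads, take smaller each step.
Merged: [3, 11, 18, 18, 24, 29, 29]


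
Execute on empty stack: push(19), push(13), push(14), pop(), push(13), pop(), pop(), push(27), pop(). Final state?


push(19) -> [19]
push(13) -> [19, 13]
push(14) -> [19, 13, 14]
pop() returns 14 -> [19, 13]
push(13) -> [19, 13, 13]
pop() returns 13 -> [19, 13]
pop() returns 13 -> [19]
push(27) -> [19, 27]
pop() returns 27 -> [19]
Final stack (bottom to top): [19]


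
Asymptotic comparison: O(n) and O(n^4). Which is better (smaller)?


linear grows slower than quartic
O(n) is asymptotically smaller; O(n^4) grows faster


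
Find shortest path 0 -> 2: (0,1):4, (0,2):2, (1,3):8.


Dijkstra from 0:
Distances: {0: 0, 1: 4, 2: 2, 3: 12}
Shortest distance to 2 = 2, path = [0, 2]


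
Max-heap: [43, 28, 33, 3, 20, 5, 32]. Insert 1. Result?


Append 1: [43, 28, 33, 3, 20, 5, 32, 1]
Bubble up: no swaps needed
Result: [43, 28, 33, 3, 20, 5, 32, 1]


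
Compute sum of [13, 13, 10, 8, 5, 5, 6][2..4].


Prefix sums: [0, 13, 26, 36, 44, 49, 54, 60]
Sum[2..4] = prefix[5] - prefix[2] = 49 - 26 = 23


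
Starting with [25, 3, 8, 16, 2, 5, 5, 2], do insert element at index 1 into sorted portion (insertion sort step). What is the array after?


After one pass: [3, 25, 8, 16, 2, 5, 5, 2]


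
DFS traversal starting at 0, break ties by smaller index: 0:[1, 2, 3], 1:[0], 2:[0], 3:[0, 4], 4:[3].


DFS stack-based: start with [0]
Visit order: [0, 1, 2, 3, 4]


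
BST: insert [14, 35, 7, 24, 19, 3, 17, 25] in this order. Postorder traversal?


Root = 14; build tree by BST insertion.
Postorder traversal: [3, 7, 17, 19, 25, 24, 35, 14]


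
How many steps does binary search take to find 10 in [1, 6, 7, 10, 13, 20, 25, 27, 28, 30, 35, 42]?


Search for 10:
[0,11] mid=5 arr[5]=20
[0,4] mid=2 arr[2]=7
[3,4] mid=3 arr[3]=10
Total: 3 comparisons


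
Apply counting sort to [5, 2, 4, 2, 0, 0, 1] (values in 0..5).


Count array: [2, 1, 2, 0, 1, 1]
Reconstruct: [0, 0, 1, 2, 2, 4, 5]


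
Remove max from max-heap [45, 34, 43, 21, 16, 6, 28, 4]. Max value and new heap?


Max = 45
Replace root with last, heapify down
Resulting heap: [43, 34, 28, 21, 16, 6, 4]


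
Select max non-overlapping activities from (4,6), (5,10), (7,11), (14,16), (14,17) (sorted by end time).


Greedy: pick earliest-ending, then skip overlaps.
Selected (3 activities): [(4, 6), (7, 11), (14, 16)]


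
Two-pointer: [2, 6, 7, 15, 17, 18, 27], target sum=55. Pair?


Two pointers: lo=0, hi=6
No pair sums to 55


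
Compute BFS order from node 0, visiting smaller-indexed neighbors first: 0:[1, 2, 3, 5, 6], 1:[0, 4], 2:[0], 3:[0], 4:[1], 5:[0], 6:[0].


BFS queue: start with [0]
Visit order: [0, 1, 2, 3, 5, 6, 4]


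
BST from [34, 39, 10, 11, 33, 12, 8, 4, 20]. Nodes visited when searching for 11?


BST root = 34
Search for 11: compare at each node
Path: [34, 10, 11]


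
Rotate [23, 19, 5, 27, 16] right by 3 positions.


Right rotate by 3: [5, 27, 16, 23, 19]


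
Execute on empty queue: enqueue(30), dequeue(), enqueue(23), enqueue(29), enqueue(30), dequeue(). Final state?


enqueue(30) -> [30]
dequeue() returns 30 -> []
enqueue(23) -> [23]
enqueue(29) -> [23, 29]
enqueue(30) -> [23, 29, 30]
dequeue() returns 23 -> [29, 30]
Final queue (front to back): [29, 30]


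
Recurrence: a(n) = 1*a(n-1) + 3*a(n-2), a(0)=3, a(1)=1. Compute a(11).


Build bottom-up:
...a(9)=2461, a(10)=5731, a(11)=1*5731+3*2461=13114


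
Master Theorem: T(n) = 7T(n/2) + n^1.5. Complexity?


a=7, b=2, c=1.5. log_2(7)=2.807 > c=1.5. Case 1: O(n^log_b(a)) = O(n^2.807)
Complexity: O(n^2.807)


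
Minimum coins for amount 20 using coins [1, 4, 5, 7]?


dp[0]=0; dp[i]=1+min(dp[i-c] for c in coins)
...dp[15]=3, dp[16]=3, dp[17]=3, dp[18]=3, dp[19]=3, dp[20]=4
Minimum coins for 20 = 4


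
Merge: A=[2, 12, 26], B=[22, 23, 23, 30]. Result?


Compare heads, take smaller each step.
Merged: [2, 12, 22, 23, 23, 26, 30]


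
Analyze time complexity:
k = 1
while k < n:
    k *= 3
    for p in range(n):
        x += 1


Per nesting level: O(log n) * O(n) = O(n log n)
Complexity: O(n log n)


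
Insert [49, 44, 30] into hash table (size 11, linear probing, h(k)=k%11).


Insertions: 49->slot 5; 44->slot 0; 30->slot 8
Table: [44, None, None, None, None, 49, None, None, 30, None, None]


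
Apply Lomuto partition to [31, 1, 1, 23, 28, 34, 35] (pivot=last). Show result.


Elements <= 35 go left of pivot.
Result: [31, 1, 1, 23, 28, 34, 35], pivot at index 6


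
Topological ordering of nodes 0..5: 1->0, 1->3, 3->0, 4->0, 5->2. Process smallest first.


Kahn's algorithm, process smallest node first
Order: [1, 3, 4, 0, 5, 2]


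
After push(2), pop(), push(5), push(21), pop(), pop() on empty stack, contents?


push(2) -> [2]
pop() returns 2 -> []
push(5) -> [5]
push(21) -> [5, 21]
pop() returns 21 -> [5]
pop() returns 5 -> []
Final stack (bottom to top): []


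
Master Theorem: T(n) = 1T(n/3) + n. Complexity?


a=1, b=3, c=1. log_3(1)=0 < c=1. Case 3: O(n^c) = O(n)
Complexity: O(n)


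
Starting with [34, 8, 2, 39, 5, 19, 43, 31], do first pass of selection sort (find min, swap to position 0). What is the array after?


After one pass: [2, 8, 34, 39, 5, 19, 43, 31]


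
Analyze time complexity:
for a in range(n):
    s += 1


Per nesting level: O(n) = O(n)
Complexity: O(n)


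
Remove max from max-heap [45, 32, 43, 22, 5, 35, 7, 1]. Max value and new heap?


Max = 45
Replace root with last, heapify down
Resulting heap: [43, 32, 35, 22, 5, 1, 7]


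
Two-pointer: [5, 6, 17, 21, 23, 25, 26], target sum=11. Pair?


Two pointers: lo=0, hi=6
Found pair: (5, 6) summing to 11


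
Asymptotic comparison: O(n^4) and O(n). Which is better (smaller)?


linear grows slower than quartic
O(n) is asymptotically smaller; O(n^4) grows faster


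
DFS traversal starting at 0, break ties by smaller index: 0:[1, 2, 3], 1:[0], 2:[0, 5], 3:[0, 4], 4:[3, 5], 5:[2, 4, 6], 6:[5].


DFS stack-based: start with [0]
Visit order: [0, 1, 2, 5, 4, 3, 6]


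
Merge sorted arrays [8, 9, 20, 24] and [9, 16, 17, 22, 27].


Compare heads, take smaller each step.
Merged: [8, 9, 9, 16, 17, 20, 22, 24, 27]


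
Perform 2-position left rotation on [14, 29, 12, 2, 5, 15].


Left rotate by 2: [12, 2, 5, 15, 14, 29]


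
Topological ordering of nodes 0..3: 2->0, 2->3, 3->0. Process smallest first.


Kahn's algorithm, process smallest node first
Order: [1, 2, 3, 0]


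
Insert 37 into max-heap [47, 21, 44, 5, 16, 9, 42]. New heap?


Append 37: [47, 21, 44, 5, 16, 9, 42, 37]
Bubble up: swap idx 7(37) with idx 3(5); swap idx 3(37) with idx 1(21)
Result: [47, 37, 44, 21, 16, 9, 42, 5]


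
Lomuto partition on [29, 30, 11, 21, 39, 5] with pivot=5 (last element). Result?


Elements <= 5 go left of pivot.
Result: [5, 30, 11, 21, 39, 29], pivot at index 0


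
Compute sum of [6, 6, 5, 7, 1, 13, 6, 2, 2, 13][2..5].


Prefix sums: [0, 6, 12, 17, 24, 25, 38, 44, 46, 48, 61]
Sum[2..5] = prefix[6] - prefix[2] = 38 - 12 = 26


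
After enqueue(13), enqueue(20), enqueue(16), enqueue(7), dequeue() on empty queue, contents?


enqueue(13) -> [13]
enqueue(20) -> [13, 20]
enqueue(16) -> [13, 20, 16]
enqueue(7) -> [13, 20, 16, 7]
dequeue() returns 13 -> [20, 16, 7]
Final queue (front to back): [20, 16, 7]


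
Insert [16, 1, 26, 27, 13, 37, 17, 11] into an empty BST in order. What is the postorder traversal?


Root = 16; build tree by BST insertion.
Postorder traversal: [11, 13, 1, 17, 37, 27, 26, 16]


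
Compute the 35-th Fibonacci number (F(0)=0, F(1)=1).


F(n)=F(n-1)+F(n-2)
...F(33)=3524578, F(34)=5702887, F(35)=9227465


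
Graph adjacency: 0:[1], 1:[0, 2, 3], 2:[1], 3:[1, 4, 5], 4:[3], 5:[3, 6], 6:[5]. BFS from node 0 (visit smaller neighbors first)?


BFS queue: start with [0]
Visit order: [0, 1, 2, 3, 4, 5, 6]


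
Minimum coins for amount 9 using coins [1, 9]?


dp[0]=0; dp[i]=1+min(dp[i-c] for c in coins)
...dp[4]=4, dp[5]=5, dp[6]=6, dp[7]=7, dp[8]=8, dp[9]=1
Minimum coins for 9 = 1


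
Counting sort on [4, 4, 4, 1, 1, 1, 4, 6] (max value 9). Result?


Count array: [0, 3, 0, 0, 4, 0, 1, 0, 0, 0]
Reconstruct: [1, 1, 1, 4, 4, 4, 4, 6]


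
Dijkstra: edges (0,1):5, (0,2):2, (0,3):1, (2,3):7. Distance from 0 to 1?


Dijkstra from 0:
Distances: {0: 0, 1: 5, 2: 2, 3: 1}
Shortest distance to 1 = 5, path = [0, 1]


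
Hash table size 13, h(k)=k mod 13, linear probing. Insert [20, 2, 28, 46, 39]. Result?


Insertions: 20->slot 7; 2->slot 2; 28->slot 3; 46->slot 8; 39->slot 0
Table: [39, None, 2, 28, None, None, None, 20, 46, None, None, None, None]


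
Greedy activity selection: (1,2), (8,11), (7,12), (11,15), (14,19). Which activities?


Greedy: pick earliest-ending, then skip overlaps.
Selected (3 activities): [(1, 2), (8, 11), (11, 15)]


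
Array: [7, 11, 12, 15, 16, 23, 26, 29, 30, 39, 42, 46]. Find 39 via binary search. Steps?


Search for 39:
[0,11] mid=5 arr[5]=23
[6,11] mid=8 arr[8]=30
[9,11] mid=10 arr[10]=42
[9,9] mid=9 arr[9]=39
Total: 4 comparisons


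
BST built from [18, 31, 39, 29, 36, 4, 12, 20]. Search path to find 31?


BST root = 18
Search for 31: compare at each node
Path: [18, 31]


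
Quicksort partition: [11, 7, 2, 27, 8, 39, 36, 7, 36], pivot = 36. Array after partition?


Elements <= 36 go left of pivot.
Result: [11, 7, 2, 27, 8, 36, 7, 36, 39], pivot at index 7


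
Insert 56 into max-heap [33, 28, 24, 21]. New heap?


Append 56: [33, 28, 24, 21, 56]
Bubble up: swap idx 4(56) with idx 1(28); swap idx 1(56) with idx 0(33)
Result: [56, 33, 24, 21, 28]


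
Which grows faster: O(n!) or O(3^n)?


exponential (base 3) grows slower than factorial
O(3^n) is asymptotically smaller; O(n!) grows faster


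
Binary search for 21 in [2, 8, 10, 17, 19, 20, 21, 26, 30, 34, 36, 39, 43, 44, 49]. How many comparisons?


Search for 21:
[0,14] mid=7 arr[7]=26
[0,6] mid=3 arr[3]=17
[4,6] mid=5 arr[5]=20
[6,6] mid=6 arr[6]=21
Total: 4 comparisons


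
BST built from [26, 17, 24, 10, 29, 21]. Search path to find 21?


BST root = 26
Search for 21: compare at each node
Path: [26, 17, 24, 21]


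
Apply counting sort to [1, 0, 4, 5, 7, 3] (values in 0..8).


Count array: [1, 1, 0, 1, 1, 1, 0, 1, 0]
Reconstruct: [0, 1, 3, 4, 5, 7]


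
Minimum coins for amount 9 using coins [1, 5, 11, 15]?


dp[0]=0; dp[i]=1+min(dp[i-c] for c in coins)
...dp[4]=4, dp[5]=1, dp[6]=2, dp[7]=3, dp[8]=4, dp[9]=5
Minimum coins for 9 = 5


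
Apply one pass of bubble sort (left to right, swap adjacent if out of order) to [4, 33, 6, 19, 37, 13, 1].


After one pass: [4, 6, 19, 33, 13, 1, 37]


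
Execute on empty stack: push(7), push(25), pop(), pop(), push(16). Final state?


push(7) -> [7]
push(25) -> [7, 25]
pop() returns 25 -> [7]
pop() returns 7 -> []
push(16) -> [16]
Final stack (bottom to top): [16]


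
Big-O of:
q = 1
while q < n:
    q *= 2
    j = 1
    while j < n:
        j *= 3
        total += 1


Per nesting level: O(log n) * O(log n) = O((log n)^2)
Complexity: O((log n)^2)


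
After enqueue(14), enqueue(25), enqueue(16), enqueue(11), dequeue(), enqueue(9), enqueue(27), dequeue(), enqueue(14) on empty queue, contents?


enqueue(14) -> [14]
enqueue(25) -> [14, 25]
enqueue(16) -> [14, 25, 16]
enqueue(11) -> [14, 25, 16, 11]
dequeue() returns 14 -> [25, 16, 11]
enqueue(9) -> [25, 16, 11, 9]
enqueue(27) -> [25, 16, 11, 9, 27]
dequeue() returns 25 -> [16, 11, 9, 27]
enqueue(14) -> [16, 11, 9, 27, 14]
Final queue (front to back): [16, 11, 9, 27, 14]


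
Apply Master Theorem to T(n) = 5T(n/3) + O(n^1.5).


a=5, b=3, c=1.5. log_3(5)=1.465 < c=1.5. Case 3: O(n^c) = O(n^1.500)
Complexity: O(n^1.500)


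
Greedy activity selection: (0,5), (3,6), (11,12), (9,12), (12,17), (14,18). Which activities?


Greedy: pick earliest-ending, then skip overlaps.
Selected (3 activities): [(0, 5), (11, 12), (12, 17)]


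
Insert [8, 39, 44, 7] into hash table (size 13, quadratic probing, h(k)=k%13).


Insertions: 8->slot 8; 39->slot 0; 44->slot 5; 7->slot 7
Table: [39, None, None, None, None, 44, None, 7, 8, None, None, None, None]


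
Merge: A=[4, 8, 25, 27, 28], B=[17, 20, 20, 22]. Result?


Compare heads, take smaller each step.
Merged: [4, 8, 17, 20, 20, 22, 25, 27, 28]


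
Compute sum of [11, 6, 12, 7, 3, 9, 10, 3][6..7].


Prefix sums: [0, 11, 17, 29, 36, 39, 48, 58, 61]
Sum[6..7] = prefix[8] - prefix[6] = 61 - 48 = 13


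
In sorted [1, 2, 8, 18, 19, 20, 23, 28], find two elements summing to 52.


Two pointers: lo=0, hi=7
No pair sums to 52


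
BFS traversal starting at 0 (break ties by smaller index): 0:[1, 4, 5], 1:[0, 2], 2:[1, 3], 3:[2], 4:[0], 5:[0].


BFS queue: start with [0]
Visit order: [0, 1, 4, 5, 2, 3]


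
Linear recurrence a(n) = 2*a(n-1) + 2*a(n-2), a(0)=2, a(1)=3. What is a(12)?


Build bottom-up:
...a(10)=29856, a(11)=81568, a(12)=2*81568+2*29856=222848


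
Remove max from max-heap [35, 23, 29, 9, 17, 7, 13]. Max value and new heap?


Max = 35
Replace root with last, heapify down
Resulting heap: [29, 23, 13, 9, 17, 7]


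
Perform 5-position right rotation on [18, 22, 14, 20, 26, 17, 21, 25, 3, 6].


Right rotate by 5: [17, 21, 25, 3, 6, 18, 22, 14, 20, 26]


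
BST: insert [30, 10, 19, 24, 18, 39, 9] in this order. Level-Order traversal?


Root = 30; build tree by BST insertion.
Level-Order traversal: [30, 10, 39, 9, 19, 18, 24]


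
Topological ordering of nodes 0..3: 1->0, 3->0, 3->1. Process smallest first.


Kahn's algorithm, process smallest node first
Order: [2, 3, 1, 0]


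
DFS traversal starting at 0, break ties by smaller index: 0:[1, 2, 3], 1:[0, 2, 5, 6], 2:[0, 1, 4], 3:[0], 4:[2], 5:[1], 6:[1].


DFS stack-based: start with [0]
Visit order: [0, 1, 2, 4, 5, 6, 3]


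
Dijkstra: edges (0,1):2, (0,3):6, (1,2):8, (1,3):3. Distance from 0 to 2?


Dijkstra from 0:
Distances: {0: 0, 1: 2, 2: 10, 3: 5}
Shortest distance to 2 = 10, path = [0, 1, 2]


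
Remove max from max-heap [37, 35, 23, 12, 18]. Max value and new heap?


Max = 37
Replace root with last, heapify down
Resulting heap: [35, 18, 23, 12]


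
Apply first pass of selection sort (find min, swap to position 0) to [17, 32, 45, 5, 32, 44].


After one pass: [5, 32, 45, 17, 32, 44]


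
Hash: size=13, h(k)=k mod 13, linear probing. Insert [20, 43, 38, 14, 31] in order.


Insertions: 20->slot 7; 43->slot 4; 38->slot 12; 14->slot 1; 31->slot 5
Table: [None, 14, None, None, 43, 31, None, 20, None, None, None, None, 38]


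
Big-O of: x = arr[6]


Analysis: constant-time operation, no loop
Complexity: O(1)


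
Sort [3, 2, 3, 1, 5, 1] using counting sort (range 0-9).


Count array: [0, 2, 1, 2, 0, 1, 0, 0, 0, 0]
Reconstruct: [1, 1, 2, 3, 3, 5]


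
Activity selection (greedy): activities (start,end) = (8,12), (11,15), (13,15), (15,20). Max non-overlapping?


Greedy: pick earliest-ending, then skip overlaps.
Selected (3 activities): [(8, 12), (13, 15), (15, 20)]
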